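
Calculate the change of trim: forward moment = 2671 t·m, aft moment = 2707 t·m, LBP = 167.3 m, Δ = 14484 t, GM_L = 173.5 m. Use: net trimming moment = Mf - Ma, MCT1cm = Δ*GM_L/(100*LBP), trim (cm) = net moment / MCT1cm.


Formula: net trimming moment = Mf - Ma; MCT1cm = Δ*GM_L/(100*LBP); trim = net moment / MCT1cm
Step 1 — net trimming moment = 2671 - 2707 = -36 t·m
Step 2 — MCT1cm = 14484 * 173.5 / (100 * 167.3) = 150.2077 t·m/cm
Step 3 — trim = -36 / 150.2077 ≈ -0.23967 cm (5 s.f.)

-0.23967 cm


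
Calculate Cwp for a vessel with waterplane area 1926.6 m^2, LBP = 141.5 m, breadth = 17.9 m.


Formula: Cwp = Aw / (L * B)
Step 1 — L * B = 141.5 * 17.9 = 2532.85 m^2
Step 2 — Cwp = 1926.6 / 2532.85 ≈ 0.76065 (5 s.f.)

0.76065


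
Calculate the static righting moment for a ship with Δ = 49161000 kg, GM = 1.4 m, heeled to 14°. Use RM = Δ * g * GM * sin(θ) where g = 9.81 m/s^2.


Formula: GZ = GM * sin(theta); RM = disp * g * GZ
Step 1 — GZ = 1.4 * sin(14°) = 1.4 * 0.241922 = 0.338691 m
Step 2 — RM = 49161000 * 9.81 * 0.338691 ≈ 163340000 N·m (5 s.f.)

163340000 N·m


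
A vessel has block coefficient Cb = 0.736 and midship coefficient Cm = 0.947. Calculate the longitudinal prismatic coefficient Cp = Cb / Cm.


Formula: Cp = Cb / Cm
Substituting: Cp = 0.736 / 0.947
Result: Cp ≈ 0.77719 (5 s.f.)

0.77719


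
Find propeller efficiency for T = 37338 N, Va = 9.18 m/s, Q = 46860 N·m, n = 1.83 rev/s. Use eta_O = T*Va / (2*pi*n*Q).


Formula: eta = T * Va / (2 * pi * n * Q)
Step 1 — numerator = T * Va = 37338 * 9.18 = 342762.84
Step 2 — 2 * pi * n = 2 * pi * 1.83 = 11.498229
Step 3 — denominator = 11.498229 * 46860 = 538807.01
Step 4 — eta = 342762.84 / 538807.01 ≈ 0.63615 (5 s.f.)

0.63615


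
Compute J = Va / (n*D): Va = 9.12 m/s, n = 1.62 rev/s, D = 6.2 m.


Formula: J = Va / (n * D)
Step 1 — n * D = 1.62 * 6.2 = 10.044
Step 2 — J = 9.12 / 10.044 ≈ 0.90800 (5 s.f.)

0.90800


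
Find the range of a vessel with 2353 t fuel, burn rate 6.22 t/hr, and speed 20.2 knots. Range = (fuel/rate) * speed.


Formula: endurance = fuel / rate; range = endurance * speed
Step 1 — endurance = 2353 / 6.22 = 378.2958 hours
Step 2 — range = 378.2958 * 20.2 ≈ 7641.6 nautical miles (5 s.f.)

7641.6 NM


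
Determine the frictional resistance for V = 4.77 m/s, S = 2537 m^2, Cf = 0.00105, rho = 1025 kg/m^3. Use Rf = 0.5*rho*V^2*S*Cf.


Formula: Rf = 0.5 * rho * V^2 * S * Cf
Step 1 — V^2 = 4.77^2 = 22.7529
Step 2 — 0.5 * rho * V^2 = 0.5 * 1025 * 22.7529 = 11660.86125
Step 3 — Rf = 11660.86125 * 2537 * 0.00105 ≈ 31063 N (5 s.f.)

31063 N


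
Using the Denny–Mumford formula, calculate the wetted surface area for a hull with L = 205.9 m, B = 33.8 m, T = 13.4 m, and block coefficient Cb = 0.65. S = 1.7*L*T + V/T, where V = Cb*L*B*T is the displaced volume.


Formula: S = 1.7*L*T + V/T with V = Cb*L*B*T, i.e. S = L * (1.7*T + Cb*B)
Step 1 — 1.7*T = 1.7 * 13.4 = 22.78 m
Step 2 — Cb*B = 0.65 * 33.8 = 21.97 m
Step 3 — 1.7*T + Cb*B = 22.78 + 21.97 = 44.75 m
Step 4 — S = 205.9 * 44.75 ≈ 9214.0 m^2 (5 s.f.)

9214.0 m^2


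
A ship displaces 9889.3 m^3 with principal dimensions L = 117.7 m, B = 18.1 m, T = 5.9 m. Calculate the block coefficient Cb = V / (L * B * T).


Formula: Cb = V / (L * B * T)
Step 1 — L * B * T = 117.7 * 18.1 * 5.9 = 12569.183 m^3
Step 2 — Cb = 9889.3 / 12569.183 ≈ 0.78679 (5 s.f.)

0.78679


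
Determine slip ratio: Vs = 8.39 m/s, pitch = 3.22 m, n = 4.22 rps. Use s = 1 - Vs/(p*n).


Formula: s = 1 - Vs / (p * n)
Step 1 — p * n = 3.22 * 4.22 = 13.5884
Step 2 — Vs / (p*n) = 8.39 / 13.5884 = 0.617438 (6 d.p.)
Step 3 — s = 1 - 0.617438 = 0.382562

0.382562


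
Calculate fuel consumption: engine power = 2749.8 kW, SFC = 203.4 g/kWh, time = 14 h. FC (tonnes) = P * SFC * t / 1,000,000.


Formula: FC (tonnes) = P * SFC * t / 1,000,000
Step 1 — P * SFC * t = 2749.8 * 203.4 * 14 = 7830330.48 g
Step 2 — FC (tonnes) = 7830330.48 / 1,000,000 ≈ 7.8303 tonnes (5 s.f.)

7.8303 tonnes


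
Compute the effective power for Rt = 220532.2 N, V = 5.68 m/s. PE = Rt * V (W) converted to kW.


Formula: PE = Rt * V / 1000 (kW)
Step 1 — PE (W) = 220532.2 * 5.68 = 1252622.896 W
Step 2 — PE (kW) = 1252622.896 / 1000 ≈ 1252.6 kW (5 s.f.)

1252.6 kW


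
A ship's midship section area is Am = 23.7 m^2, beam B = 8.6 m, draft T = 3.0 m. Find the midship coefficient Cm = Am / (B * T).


Formula: Cm = Am / (B * T)
Step 1 — B * T = 8.6 * 3.0 = 25.8 m^2
Step 2 — Cm = 23.7 / 25.8 ≈ 0.91860 (5 s.f.)

0.91860


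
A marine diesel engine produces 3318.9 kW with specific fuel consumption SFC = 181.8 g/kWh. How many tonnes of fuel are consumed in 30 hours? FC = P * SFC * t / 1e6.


Formula: FC (tonnes) = P * SFC * t / 1,000,000
Step 1 — P * SFC * t = 3318.9 * 181.8 * 30 = 18101280.6 g
Step 2 — FC (tonnes) = 18101280.6 / 1,000,000 ≈ 18.101 tonnes (5 s.f.)

18.101 tonnes


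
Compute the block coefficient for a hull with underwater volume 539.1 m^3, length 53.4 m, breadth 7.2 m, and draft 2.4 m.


Formula: Cb = V / (L * B * T)
Step 1 — L * B * T = 53.4 * 7.2 * 2.4 = 922.752 m^3
Step 2 — Cb = 539.1 / 922.752 ≈ 0.58423 (5 s.f.)

0.58423


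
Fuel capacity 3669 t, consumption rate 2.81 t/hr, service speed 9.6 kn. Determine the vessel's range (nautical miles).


Formula: endurance = fuel / rate; range = endurance * speed
Step 1 — endurance = 3669 / 2.81 = 1305.694 hours
Step 2 — range = 1305.694 * 9.6 ≈ 12535 nautical miles (5 s.f.)

12535 NM


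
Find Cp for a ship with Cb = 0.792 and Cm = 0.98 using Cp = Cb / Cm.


Formula: Cp = Cb / Cm
Substituting: Cp = 0.792 / 0.98
Result: Cp ≈ 0.80816 (5 s.f.)

0.80816


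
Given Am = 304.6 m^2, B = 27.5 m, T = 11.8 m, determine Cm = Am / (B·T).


Formula: Cm = Am / (B * T)
Step 1 — B * T = 27.5 * 11.8 = 324.5 m^2
Step 2 — Cm = 304.6 / 324.5 ≈ 0.93867 (5 s.f.)

0.93867


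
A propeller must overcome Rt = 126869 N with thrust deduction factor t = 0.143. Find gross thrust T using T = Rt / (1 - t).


Formula: T = Rt / (1 - t)
Step 1 — (1 - t) = 1 - 0.143 = 0.857
Step 2 — T = 126869 / 0.857 ≈ 148040 N (5 s.f.)

148040 N


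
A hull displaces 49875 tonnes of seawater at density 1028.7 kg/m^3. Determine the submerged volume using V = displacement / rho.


Formula: V = mass / rho
Step 1 — convert tonnes to kg: 49875 t * 1000 = 49875000 kg
Step 2 — V = 49875000 / 1028.7 ≈ 48484 m^3 (5 s.f.)

48484 m^3


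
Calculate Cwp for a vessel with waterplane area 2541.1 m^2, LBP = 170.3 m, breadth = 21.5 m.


Formula: Cwp = Aw / (L * B)
Step 1 — L * B = 170.3 * 21.5 = 3661.45 m^2
Step 2 — Cwp = 2541.1 / 3661.45 ≈ 0.69401 (5 s.f.)

0.69401


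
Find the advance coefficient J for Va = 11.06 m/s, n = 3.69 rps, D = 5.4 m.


Formula: J = Va / (n * D)
Step 1 — n * D = 3.69 * 5.4 = 19.926
Step 2 — J = 11.06 / 19.926 ≈ 0.55505 (5 s.f.)

0.55505


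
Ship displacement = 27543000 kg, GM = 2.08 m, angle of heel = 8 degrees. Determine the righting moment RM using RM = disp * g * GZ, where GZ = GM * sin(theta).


Formula: GZ = GM * sin(theta); RM = disp * g * GZ
Step 1 — GZ = 2.08 * sin(8°) = 2.08 * 0.139173 = 0.28948 m
Step 2 — RM = 27543000 * 9.81 * 0.28948 ≈ 78217000 N·m (5 s.f.)

78217000 N·m


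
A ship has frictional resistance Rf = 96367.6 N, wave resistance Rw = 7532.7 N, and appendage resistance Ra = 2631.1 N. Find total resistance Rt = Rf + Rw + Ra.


Formula: Rt = Rf + Rw + Ra
Substituting: Rt = 96367.6 + 7532.7 + 2631.1
Result: Rt = 106531.4 N

106531.4 N


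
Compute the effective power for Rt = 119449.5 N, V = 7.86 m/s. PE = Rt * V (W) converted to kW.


Formula: PE = Rt * V / 1000 (kW)
Step 1 — PE (W) = 119449.5 * 7.86 = 938873.07 W
Step 2 — PE (kW) = 938873.07 / 1000 ≈ 938.87 kW (5 s.f.)

938.87 kW


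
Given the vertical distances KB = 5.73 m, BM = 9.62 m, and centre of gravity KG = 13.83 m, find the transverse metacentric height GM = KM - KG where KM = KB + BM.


Formula: GM = KB + BM - KG
Step 1 — KM = KB + BM = 5.73 + 9.62 = 15.35 m
Step 2 — GM = KM - KG = 15.35 - 13.83 = 1.52 m

1.52 m


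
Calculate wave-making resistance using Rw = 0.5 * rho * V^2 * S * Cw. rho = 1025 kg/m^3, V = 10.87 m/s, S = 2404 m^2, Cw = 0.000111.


Formula: Rw = 0.5 * rho * V^2 * S * Cw
Step 1 — V^2 = 10.87^2 = 118.1569
Step 2 — 0.5 * rho * V^2 = 0.5 * 1025 * 118.1569 = 60555.41125
Step 3 — Rw = 60555.41125 * 2404 * 0.000111 ≈ 16159 N (5 s.f.)

16159 N


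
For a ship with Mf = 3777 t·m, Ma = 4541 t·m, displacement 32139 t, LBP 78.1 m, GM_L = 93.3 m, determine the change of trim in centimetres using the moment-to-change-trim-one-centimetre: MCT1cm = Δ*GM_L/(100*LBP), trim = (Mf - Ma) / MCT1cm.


Formula: net trimming moment = Mf - Ma; MCT1cm = Δ*GM_L/(100*LBP); trim = net moment / MCT1cm
Step 1 — net trimming moment = 3777 - 4541 = -764 t·m
Step 2 — MCT1cm = 32139 * 93.3 / (100 * 78.1) = 383.9397 t·m/cm
Step 3 — trim = -764 / 383.9397 ≈ -1.9899 cm (5 s.f.)

-1.9899 cm


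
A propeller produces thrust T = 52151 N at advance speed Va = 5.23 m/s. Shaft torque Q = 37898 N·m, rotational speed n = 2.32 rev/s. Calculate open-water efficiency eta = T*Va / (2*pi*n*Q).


Formula: eta = T * Va / (2 * pi * n * Q)
Step 1 — numerator = T * Va = 52151 * 5.23 = 272749.73
Step 2 — 2 * pi * n = 2 * pi * 2.32 = 14.57699
Step 3 — denominator = 14.57699 * 37898 = 552438.77
Step 4 — eta = 272749.73 / 552438.77 ≈ 0.49372 (5 s.f.)

0.49372


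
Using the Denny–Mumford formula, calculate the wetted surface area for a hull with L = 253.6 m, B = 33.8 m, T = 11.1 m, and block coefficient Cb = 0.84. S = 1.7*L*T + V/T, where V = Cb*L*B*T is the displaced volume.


Formula: S = 1.7*L*T + V/T with V = Cb*L*B*T, i.e. S = L * (1.7*T + Cb*B)
Step 1 — 1.7*T = 1.7 * 11.1 = 18.87 m
Step 2 — Cb*B = 0.84 * 33.8 = 28.392 m
Step 3 — 1.7*T + Cb*B = 18.87 + 28.392 = 47.262 m
Step 4 — S = 253.6 * 47.262 ≈ 11986 m^2 (5 s.f.)

11986 m^2


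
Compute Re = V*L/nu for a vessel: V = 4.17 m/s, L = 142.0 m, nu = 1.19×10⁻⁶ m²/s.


Formula: Re = V * L / nu
Step 1 — V * L = 4.17 * 142.0 = 592.14 m^2/s
Step 2 — Re = 592.14 / 1.19e-6 = 4.98e+08

4.98e+08


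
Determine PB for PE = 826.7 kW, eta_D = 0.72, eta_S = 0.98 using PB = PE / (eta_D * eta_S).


Formula: PB = PE / (eta_D * eta_S)
Step 1 — combined efficiency = eta_D * eta_S = 0.72 * 0.98 = 0.7056
Step 2 — PB = 826.7 / 0.7056 ≈ 1171.6 kW (5 s.f.)

1171.6 kW


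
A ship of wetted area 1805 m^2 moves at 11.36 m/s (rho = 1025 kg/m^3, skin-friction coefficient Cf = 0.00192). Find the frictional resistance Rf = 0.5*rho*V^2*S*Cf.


Formula: Rf = 0.5 * rho * V^2 * S * Cf
Step 1 — V^2 = 11.36^2 = 129.0496
Step 2 — 0.5 * rho * V^2 = 0.5 * 1025 * 129.0496 = 66137.92
Step 3 — Rf = 66137.92 * 1805 * 0.00192 ≈ 229210 N (5 s.f.)

229210 N


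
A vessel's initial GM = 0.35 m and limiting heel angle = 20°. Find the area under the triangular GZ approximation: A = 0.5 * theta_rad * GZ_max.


Formula: GZ_max = GM * sin(theta); Area = 0.5 * theta_rad * GZ_max
Step 1 — GZ_max = 0.35 * sin(20°) = 0.35 * 0.34202 = 0.119707 m
Step 2 — theta_rad = 20 * pi/180 = 0.349066 rad
Step 3 — Area = 0.5 * 0.349066 * 0.119707 ≈ 0.020893 m·rad (5 s.f.)

0.020893 m·rad


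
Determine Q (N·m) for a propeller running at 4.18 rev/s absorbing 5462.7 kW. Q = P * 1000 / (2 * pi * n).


Formula: Q = P_W / (2 * pi * n)
Step 1 — P_W = 5462.7 kW * 1000 = 5462700.0 W
Step 2 — 2 * pi * n = 2 * pi * 4.18 = 26.263715
Step 3 — Q = 5462700.0 / 26.263715 ≈ 207990 N·m (5 s.f.)

207990 N·m


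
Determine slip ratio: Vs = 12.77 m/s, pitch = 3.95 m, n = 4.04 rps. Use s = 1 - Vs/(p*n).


Formula: s = 1 - Vs / (p * n)
Step 1 — p * n = 3.95 * 4.04 = 15.958
Step 2 — Vs / (p*n) = 12.77 / 15.958 = 0.800226 (6 d.p.)
Step 3 — s = 1 - 0.800226 = 0.199774

0.199774


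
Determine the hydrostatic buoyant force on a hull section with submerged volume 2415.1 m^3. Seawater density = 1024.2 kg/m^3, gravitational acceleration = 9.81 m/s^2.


Formula: Fb = rho * g * V
Substituting: Fb = 1024.2 * 9.81 * 2415.1
Intermediate: 1024.2 * 9.81 = 10047.402
Result: Fb = 10047.402 * 2415.1 ≈ 24265000 N (5 s.f.)

24265000 N


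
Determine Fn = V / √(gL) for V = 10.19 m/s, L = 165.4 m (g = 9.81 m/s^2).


Formula: Fn = V / sqrt(g * L)
Step 1 — g * L = 9.81 * 165.4 = 1622.574
Step 2 — sqrt(g * L) = sqrt(1622.574) = 40.281187
Step 3 — Fn = 10.19 / 40.281187 ≈ 0.25297 (5 s.f.)

0.25297


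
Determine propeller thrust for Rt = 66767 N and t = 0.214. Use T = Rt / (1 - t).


Formula: T = Rt / (1 - t)
Step 1 — (1 - t) = 1 - 0.214 = 0.786
Step 2 — T = 66767 / 0.786 ≈ 84945 N (5 s.f.)

84945 N


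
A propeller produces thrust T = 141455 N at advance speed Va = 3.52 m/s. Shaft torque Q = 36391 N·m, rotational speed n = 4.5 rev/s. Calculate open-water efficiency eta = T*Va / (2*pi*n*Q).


Formula: eta = T * Va / (2 * pi * n * Q)
Step 1 — numerator = T * Va = 141455 * 3.52 = 497921.6
Step 2 — 2 * pi * n = 2 * pi * 4.5 = 28.274334
Step 3 — denominator = 28.274334 * 36391 = 1028931.29
Step 4 — eta = 497921.6 / 1028931.29 ≈ 0.48392 (5 s.f.)

0.48392


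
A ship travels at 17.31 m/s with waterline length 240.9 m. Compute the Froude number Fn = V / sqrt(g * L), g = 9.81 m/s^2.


Formula: Fn = V / sqrt(g * L)
Step 1 — g * L = 9.81 * 240.9 = 2363.229
Step 2 — sqrt(g * L) = sqrt(2363.229) = 48.613054
Step 3 — Fn = 17.31 / 48.613054 ≈ 0.35608 (5 s.f.)

0.35608


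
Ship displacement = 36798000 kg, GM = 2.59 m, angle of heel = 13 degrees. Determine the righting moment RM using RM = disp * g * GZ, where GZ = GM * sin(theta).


Formula: GZ = GM * sin(theta); RM = disp * g * GZ
Step 1 — GZ = 2.59 * sin(13°) = 2.59 * 0.224951 = 0.582623 m
Step 2 — RM = 36798000 * 9.81 * 0.582623 ≈ 210320000 N·m (5 s.f.)

210320000 N·m


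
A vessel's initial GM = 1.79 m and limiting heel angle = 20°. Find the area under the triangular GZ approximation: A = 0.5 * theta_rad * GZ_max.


Formula: GZ_max = GM * sin(theta); Area = 0.5 * theta_rad * GZ_max
Step 1 — GZ_max = 1.79 * sin(20°) = 1.79 * 0.34202 = 0.612216 m
Step 2 — theta_rad = 20 * pi/180 = 0.349066 rad
Step 3 — Area = 0.5 * 0.349066 * 0.612216 ≈ 0.10685 m·rad (5 s.f.)

0.10685 m·rad


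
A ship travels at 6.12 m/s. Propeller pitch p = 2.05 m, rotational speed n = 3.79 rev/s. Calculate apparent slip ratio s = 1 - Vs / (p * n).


Formula: s = 1 - Vs / (p * n)
Step 1 — p * n = 2.05 * 3.79 = 7.7695
Step 2 — Vs / (p*n) = 6.12 / 7.7695 = 0.787695 (6 d.p.)
Step 3 — s = 1 - 0.787695 = 0.212305

0.212305


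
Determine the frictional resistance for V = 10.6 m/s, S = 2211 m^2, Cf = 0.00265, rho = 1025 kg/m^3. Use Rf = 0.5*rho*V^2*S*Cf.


Formula: Rf = 0.5 * rho * V^2 * S * Cf
Step 1 — V^2 = 10.6^2 = 112.36
Step 2 — 0.5 * rho * V^2 = 0.5 * 1025 * 112.36 = 57584.5
Step 3 — Rf = 57584.5 * 2211 * 0.00265 ≈ 337400 N (5 s.f.)

337400 N


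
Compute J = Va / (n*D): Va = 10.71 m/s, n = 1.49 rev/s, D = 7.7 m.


Formula: J = Va / (n * D)
Step 1 — n * D = 1.49 * 7.7 = 11.473
Step 2 — J = 10.71 / 11.473 ≈ 0.93350 (5 s.f.)

0.93350


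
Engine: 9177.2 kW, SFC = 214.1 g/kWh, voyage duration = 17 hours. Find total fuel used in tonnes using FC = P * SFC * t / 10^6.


Formula: FC (tonnes) = P * SFC * t / 1,000,000
Step 1 — P * SFC * t = 9177.2 * 214.1 * 17 = 33402254.84 g
Step 2 — FC (tonnes) = 33402254.84 / 1,000,000 ≈ 33.402 tonnes (5 s.f.)

33.402 tonnes


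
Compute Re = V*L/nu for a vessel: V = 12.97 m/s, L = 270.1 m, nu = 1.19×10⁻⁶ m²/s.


Formula: Re = V * L / nu
Step 1 — V * L = 12.97 * 270.1 = 3503.197 m^2/s
Step 2 — Re = 3503.197 / 1.19e-6 = 2.94e+09

2.94e+09


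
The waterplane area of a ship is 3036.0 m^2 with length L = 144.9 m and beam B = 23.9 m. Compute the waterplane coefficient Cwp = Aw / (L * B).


Formula: Cwp = Aw / (L * B)
Step 1 — L * B = 144.9 * 23.9 = 3463.11 m^2
Step 2 — Cwp = 3036.0 / 3463.11 ≈ 0.87667 (5 s.f.)

0.87667


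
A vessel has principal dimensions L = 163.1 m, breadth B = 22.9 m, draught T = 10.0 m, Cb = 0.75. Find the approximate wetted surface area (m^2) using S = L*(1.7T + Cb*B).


Formula: S = 1.7*L*T + V/T with V = Cb*L*B*T, i.e. S = L * (1.7*T + Cb*B)
Step 1 — 1.7*T = 1.7 * 10.0 = 17.0 m
Step 2 — Cb*B = 0.75 * 22.9 = 17.175 m
Step 3 — 1.7*T + Cb*B = 17.0 + 17.175 = 34.175 m
Step 4 — S = 163.1 * 34.175 ≈ 5573.9 m^2 (5 s.f.)

5573.9 m^2


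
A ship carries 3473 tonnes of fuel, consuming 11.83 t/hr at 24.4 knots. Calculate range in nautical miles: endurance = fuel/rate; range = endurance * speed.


Formula: endurance = fuel / rate; range = endurance * speed
Step 1 — endurance = 3473 / 11.83 = 293.5757 hours
Step 2 — range = 293.5757 * 24.4 ≈ 7163.2 nautical miles (5 s.f.)

7163.2 NM


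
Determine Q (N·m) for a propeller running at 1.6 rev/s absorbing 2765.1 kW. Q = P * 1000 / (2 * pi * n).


Formula: Q = P_W / (2 * pi * n)
Step 1 — P_W = 2765.1 kW * 1000 = 2765100.0 W
Step 2 — 2 * pi * n = 2 * pi * 1.6 = 10.053096
Step 3 — Q = 2765100.0 / 10.053096 ≈ 275050 N·m (5 s.f.)

275050 N·m


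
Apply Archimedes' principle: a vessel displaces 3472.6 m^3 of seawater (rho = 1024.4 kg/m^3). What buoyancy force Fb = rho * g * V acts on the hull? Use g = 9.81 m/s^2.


Formula: Fb = rho * g * V
Substituting: Fb = 1024.4 * 9.81 * 3472.6
Intermediate: 1024.4 * 9.81 = 10049.364
Result: Fb = 10049.364 * 3472.6 ≈ 34897000 N (5 s.f.)

34897000 N


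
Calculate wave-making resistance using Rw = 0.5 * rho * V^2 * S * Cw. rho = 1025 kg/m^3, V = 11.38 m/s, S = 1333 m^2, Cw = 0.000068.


Formula: Rw = 0.5 * rho * V^2 * S * Cw
Step 1 — V^2 = 11.38^2 = 129.5044
Step 2 — 0.5 * rho * V^2 = 0.5 * 1025 * 129.5044 = 66371.005
Step 3 — Rw = 66371.005 * 1333 * 0.000068 ≈ 6016.1 N (5 s.f.)

6016.1 N


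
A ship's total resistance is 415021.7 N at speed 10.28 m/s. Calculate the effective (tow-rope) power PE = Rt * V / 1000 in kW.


Formula: PE = Rt * V / 1000 (kW)
Step 1 — PE (W) = 415021.7 * 10.28 = 4266423.076 W
Step 2 — PE (kW) = 4266423.076 / 1000 ≈ 4266.4 kW (5 s.f.)

4266.4 kW


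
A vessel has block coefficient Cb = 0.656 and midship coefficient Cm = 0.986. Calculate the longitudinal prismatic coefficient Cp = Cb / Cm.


Formula: Cp = Cb / Cm
Substituting: Cp = 0.656 / 0.986
Result: Cp ≈ 0.66531 (5 s.f.)

0.66531


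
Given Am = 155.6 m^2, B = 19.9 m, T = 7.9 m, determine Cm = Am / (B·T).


Formula: Cm = Am / (B * T)
Step 1 — B * T = 19.9 * 7.9 = 157.21 m^2
Step 2 — Cm = 155.6 / 157.21 ≈ 0.98976 (5 s.f.)

0.98976


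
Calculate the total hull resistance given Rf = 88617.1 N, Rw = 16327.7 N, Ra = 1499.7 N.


Formula: Rt = Rf + Rw + Ra
Substituting: Rt = 88617.1 + 16327.7 + 1499.7
Result: Rt = 106444.5 N

106444.5 N


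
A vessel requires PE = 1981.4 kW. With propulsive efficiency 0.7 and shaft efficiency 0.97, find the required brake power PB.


Formula: PB = PE / (eta_D * eta_S)
Step 1 — combined efficiency = eta_D * eta_S = 0.7 * 0.97 = 0.679
Step 2 — PB = 1981.4 / 0.679 ≈ 2918.1 kW (5 s.f.)

2918.1 kW


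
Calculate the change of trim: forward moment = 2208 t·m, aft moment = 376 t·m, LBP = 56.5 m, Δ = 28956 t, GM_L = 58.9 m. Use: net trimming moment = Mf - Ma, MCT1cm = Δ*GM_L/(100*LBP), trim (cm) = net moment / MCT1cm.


Formula: net trimming moment = Mf - Ma; MCT1cm = Δ*GM_L/(100*LBP); trim = net moment / MCT1cm
Step 1 — net trimming moment = 2208 - 376 = 1832 t·m
Step 2 — MCT1cm = 28956 * 58.9 / (100 * 56.5) = 301.8599 t·m/cm
Step 3 — trim = 1832 / 301.8599 ≈ 6.0690 cm (5 s.f.)

6.0690 cm


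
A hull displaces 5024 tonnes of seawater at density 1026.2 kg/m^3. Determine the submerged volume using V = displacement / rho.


Formula: V = mass / rho
Step 1 — convert tonnes to kg: 5024 t * 1000 = 5024000 kg
Step 2 — V = 5024000 / 1026.2 ≈ 4895.7 m^3 (5 s.f.)

4895.7 m^3


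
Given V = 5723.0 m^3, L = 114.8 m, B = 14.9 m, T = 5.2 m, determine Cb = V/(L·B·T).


Formula: Cb = V / (L * B * T)
Step 1 — L * B * T = 114.8 * 14.9 * 5.2 = 8894.704 m^3
Step 2 — Cb = 5723.0 / 8894.704 ≈ 0.64342 (5 s.f.)

0.64342


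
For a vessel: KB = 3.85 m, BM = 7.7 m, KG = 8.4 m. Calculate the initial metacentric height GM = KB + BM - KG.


Formula: GM = KB + BM - KG
Step 1 — KM = KB + BM = 3.85 + 7.7 = 11.55 m
Step 2 — GM = KM - KG = 11.55 - 8.4 = 3.15 m

3.15 m


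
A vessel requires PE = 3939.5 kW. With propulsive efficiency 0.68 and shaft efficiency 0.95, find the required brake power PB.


Formula: PB = PE / (eta_D * eta_S)
Step 1 — combined efficiency = eta_D * eta_S = 0.68 * 0.95 = 0.646
Step 2 — PB = 3939.5 / 0.646 ≈ 6098.3 kW (5 s.f.)

6098.3 kW


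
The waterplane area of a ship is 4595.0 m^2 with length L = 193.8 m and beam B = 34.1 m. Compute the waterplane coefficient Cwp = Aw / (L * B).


Formula: Cwp = Aw / (L * B)
Step 1 — L * B = 193.8 * 34.1 = 6608.58 m^2
Step 2 — Cwp = 4595.0 / 6608.58 ≈ 0.69531 (5 s.f.)

0.69531


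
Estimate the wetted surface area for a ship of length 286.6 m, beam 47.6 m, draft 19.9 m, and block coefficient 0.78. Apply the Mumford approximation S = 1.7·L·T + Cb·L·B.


Formula: S = 1.7*L*T + V/T with V = Cb*L*B*T, i.e. S = L * (1.7*T + Cb*B)
Step 1 — 1.7*T = 1.7 * 19.9 = 33.83 m
Step 2 — Cb*B = 0.78 * 47.6 = 37.128 m
Step 3 — 1.7*T + Cb*B = 33.83 + 37.128 = 70.958 m
Step 4 — S = 286.6 * 70.958 ≈ 20337 m^2 (5 s.f.)

20337 m^2


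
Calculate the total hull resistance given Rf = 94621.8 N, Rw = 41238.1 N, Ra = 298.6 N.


Formula: Rt = Rf + Rw + Ra
Substituting: Rt = 94621.8 + 41238.1 + 298.6
Result: Rt = 136158.5 N

136158.5 N


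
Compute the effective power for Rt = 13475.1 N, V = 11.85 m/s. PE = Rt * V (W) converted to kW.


Formula: PE = Rt * V / 1000 (kW)
Step 1 — PE (W) = 13475.1 * 11.85 = 159679.935 W
Step 2 — PE (kW) = 159679.935 / 1000 ≈ 159.68 kW (5 s.f.)

159.68 kW


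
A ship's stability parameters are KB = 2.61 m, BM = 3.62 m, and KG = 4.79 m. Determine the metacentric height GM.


Formula: GM = KB + BM - KG
Step 1 — KM = KB + BM = 2.61 + 3.62 = 6.23 m
Step 2 — GM = KM - KG = 6.23 - 4.79 = 1.44 m

1.44 m


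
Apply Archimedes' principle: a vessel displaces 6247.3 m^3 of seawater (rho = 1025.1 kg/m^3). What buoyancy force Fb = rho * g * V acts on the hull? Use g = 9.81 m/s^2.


Formula: Fb = rho * g * V
Substituting: Fb = 1025.1 * 9.81 * 6247.3
Intermediate: 1025.1 * 9.81 = 10056.231
Result: Fb = 10056.231 * 6247.3 ≈ 62824000 N (5 s.f.)

62824000 N


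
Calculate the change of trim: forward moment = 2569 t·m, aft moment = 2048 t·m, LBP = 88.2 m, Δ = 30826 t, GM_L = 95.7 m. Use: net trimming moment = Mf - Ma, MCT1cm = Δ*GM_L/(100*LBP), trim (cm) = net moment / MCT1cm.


Formula: net trimming moment = Mf - Ma; MCT1cm = Δ*GM_L/(100*LBP); trim = net moment / MCT1cm
Step 1 — net trimming moment = 2569 - 2048 = 521 t·m
Step 2 — MCT1cm = 30826 * 95.7 / (100 * 88.2) = 334.4726 t·m/cm
Step 3 — trim = 521 / 334.4726 ≈ 1.5577 cm (5 s.f.)

1.5577 cm


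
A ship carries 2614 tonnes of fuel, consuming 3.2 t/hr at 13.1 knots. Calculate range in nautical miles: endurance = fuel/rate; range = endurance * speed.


Formula: endurance = fuel / rate; range = endurance * speed
Step 1 — endurance = 2614 / 3.2 = 816.875 hours
Step 2 — range = 816.875 * 13.1 ≈ 10701 nautical miles (5 s.f.)

10701 NM


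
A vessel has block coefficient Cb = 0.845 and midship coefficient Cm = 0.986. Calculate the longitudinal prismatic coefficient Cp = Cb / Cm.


Formula: Cp = Cb / Cm
Substituting: Cp = 0.845 / 0.986
Result: Cp ≈ 0.85700 (5 s.f.)

0.85700


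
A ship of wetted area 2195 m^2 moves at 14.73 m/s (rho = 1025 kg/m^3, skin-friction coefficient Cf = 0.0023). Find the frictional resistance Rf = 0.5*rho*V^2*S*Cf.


Formula: Rf = 0.5 * rho * V^2 * S * Cf
Step 1 — V^2 = 14.73^2 = 216.9729
Step 2 — 0.5 * rho * V^2 = 0.5 * 1025 * 216.9729 = 111198.61125
Step 3 — Rf = 111198.61125 * 2195 * 0.0023 ≈ 561390 N (5 s.f.)

561390 N


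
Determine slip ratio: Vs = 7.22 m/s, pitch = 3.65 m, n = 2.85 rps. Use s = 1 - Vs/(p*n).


Formula: s = 1 - Vs / (p * n)
Step 1 — p * n = 3.65 * 2.85 = 10.4025
Step 2 — Vs / (p*n) = 7.22 / 10.4025 = 0.694064 (6 d.p.)
Step 3 — s = 1 - 0.694064 = 0.305936

0.305936


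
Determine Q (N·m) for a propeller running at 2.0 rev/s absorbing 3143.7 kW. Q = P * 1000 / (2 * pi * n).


Formula: Q = P_W / (2 * pi * n)
Step 1 — P_W = 3143.7 kW * 1000 = 3143700.0 W
Step 2 — 2 * pi * n = 2 * pi * 2.0 = 12.566371
Step 3 — Q = 3143700.0 / 12.566371 ≈ 250170 N·m (5 s.f.)

250170 N·m


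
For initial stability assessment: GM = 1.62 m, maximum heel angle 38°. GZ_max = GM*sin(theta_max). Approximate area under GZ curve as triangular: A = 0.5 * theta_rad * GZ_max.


Formula: GZ_max = GM * sin(theta); Area = 0.5 * theta_rad * GZ_max
Step 1 — GZ_max = 1.62 * sin(38°) = 1.62 * 0.615661 = 0.997371 m
Step 2 — theta_rad = 38 * pi/180 = 0.663225 rad
Step 3 — Area = 0.5 * 0.663225 * 0.997371 ≈ 0.33074 m·rad (5 s.f.)

0.33074 m·rad


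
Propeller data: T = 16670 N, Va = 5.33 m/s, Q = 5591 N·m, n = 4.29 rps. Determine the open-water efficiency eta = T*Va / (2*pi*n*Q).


Formula: eta = T * Va / (2 * pi * n * Q)
Step 1 — numerator = T * Va = 16670 * 5.33 = 88851.1
Step 2 — 2 * pi * n = 2 * pi * 4.29 = 26.954865
Step 3 — denominator = 26.954865 * 5591 = 150704.65
Step 4 — eta = 88851.1 / 150704.65 ≈ 0.58957 (5 s.f.)

0.58957


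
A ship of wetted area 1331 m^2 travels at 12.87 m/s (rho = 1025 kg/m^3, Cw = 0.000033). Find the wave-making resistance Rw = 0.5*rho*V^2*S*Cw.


Formula: Rw = 0.5 * rho * V^2 * S * Cw
Step 1 — V^2 = 12.87^2 = 165.6369
Step 2 — 0.5 * rho * V^2 = 0.5 * 1025 * 165.6369 = 84888.91125
Step 3 — Rw = 84888.91125 * 1331 * 0.000033 ≈ 3728.6 N (5 s.f.)

3728.6 N


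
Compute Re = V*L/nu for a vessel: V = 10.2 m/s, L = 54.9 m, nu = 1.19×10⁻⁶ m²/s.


Formula: Re = V * L / nu
Step 1 — V * L = 10.2 * 54.9 = 559.98 m^2/s
Step 2 — Re = 559.98 / 1.19e-6 = 4.71e+08

4.71e+08


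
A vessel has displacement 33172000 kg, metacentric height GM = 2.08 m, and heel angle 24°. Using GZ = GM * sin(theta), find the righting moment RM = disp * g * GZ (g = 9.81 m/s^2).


Formula: GZ = GM * sin(theta); RM = disp * g * GZ
Step 1 — GZ = 2.08 * sin(24°) = 2.08 * 0.406737 = 0.846013 m
Step 2 — RM = 33172000 * 9.81 * 0.846013 ≈ 275310000 N·m (5 s.f.)

275310000 N·m


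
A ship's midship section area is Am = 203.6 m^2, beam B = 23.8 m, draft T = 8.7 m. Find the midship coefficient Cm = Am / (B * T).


Formula: Cm = Am / (B * T)
Step 1 — B * T = 23.8 * 8.7 = 207.06 m^2
Step 2 — Cm = 203.6 / 207.06 ≈ 0.98329 (5 s.f.)

0.98329


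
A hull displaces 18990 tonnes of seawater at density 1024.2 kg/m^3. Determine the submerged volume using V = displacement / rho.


Formula: V = mass / rho
Step 1 — convert tonnes to kg: 18990 t * 1000 = 18990000 kg
Step 2 — V = 18990000 / 1024.2 ≈ 18541 m^3 (5 s.f.)

18541 m^3


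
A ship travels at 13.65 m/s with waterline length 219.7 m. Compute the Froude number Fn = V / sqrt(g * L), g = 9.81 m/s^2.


Formula: Fn = V / sqrt(g * L)
Step 1 — g * L = 9.81 * 219.7 = 2155.257
Step 2 — sqrt(g * L) = sqrt(2155.257) = 46.424746
Step 3 — Fn = 13.65 / 46.424746 ≈ 0.29402 (5 s.f.)

0.29402


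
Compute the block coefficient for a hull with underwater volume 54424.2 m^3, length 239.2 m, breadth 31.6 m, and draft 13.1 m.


Formula: Cb = V / (L * B * T)
Step 1 — L * B * T = 239.2 * 31.6 * 13.1 = 99019.232 m^3
Step 2 — Cb = 54424.2 / 99019.232 ≈ 0.54963 (5 s.f.)

0.54963


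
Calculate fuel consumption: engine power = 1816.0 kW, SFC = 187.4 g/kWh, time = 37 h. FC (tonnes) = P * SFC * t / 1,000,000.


Formula: FC (tonnes) = P * SFC * t / 1,000,000
Step 1 — P * SFC * t = 1816.0 * 187.4 * 37 = 12591780.8 g
Step 2 — FC (tonnes) = 12591780.8 / 1,000,000 ≈ 12.592 tonnes (5 s.f.)

12.592 tonnes


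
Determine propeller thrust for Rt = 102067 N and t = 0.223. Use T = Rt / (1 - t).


Formula: T = Rt / (1 - t)
Step 1 — (1 - t) = 1 - 0.223 = 0.777
Step 2 — T = 102067 / 0.777 ≈ 131360 N (5 s.f.)

131360 N


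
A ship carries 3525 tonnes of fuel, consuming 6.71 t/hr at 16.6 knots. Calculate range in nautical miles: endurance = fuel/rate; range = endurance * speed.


Formula: endurance = fuel / rate; range = endurance * speed
Step 1 — endurance = 3525 / 6.71 = 525.3353 hours
Step 2 — range = 525.3353 * 16.6 ≈ 8720.6 nautical miles (5 s.f.)

8720.6 NM


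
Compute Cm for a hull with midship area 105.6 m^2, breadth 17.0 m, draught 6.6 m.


Formula: Cm = Am / (B * T)
Step 1 — B * T = 17.0 * 6.6 = 112.2 m^2
Step 2 — Cm = 105.6 / 112.2 ≈ 0.94118 (5 s.f.)

0.94118


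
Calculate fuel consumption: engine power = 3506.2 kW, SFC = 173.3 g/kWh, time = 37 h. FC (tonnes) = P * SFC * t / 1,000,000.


Formula: FC (tonnes) = P * SFC * t / 1,000,000
Step 1 — P * SFC * t = 3506.2 * 173.3 * 37 = 22482105.02 g
Step 2 — FC (tonnes) = 22482105.02 / 1,000,000 ≈ 22.482 tonnes (5 s.f.)

22.482 tonnes


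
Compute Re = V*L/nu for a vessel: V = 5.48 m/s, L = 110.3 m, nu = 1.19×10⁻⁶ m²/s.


Formula: Re = V * L / nu
Step 1 — V * L = 5.48 * 110.3 = 604.444 m^2/s
Step 2 — Re = 604.444 / 1.19e-6 = 5.08e+08

5.08e+08


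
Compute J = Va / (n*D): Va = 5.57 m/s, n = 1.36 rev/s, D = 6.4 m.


Formula: J = Va / (n * D)
Step 1 — n * D = 1.36 * 6.4 = 8.704
Step 2 — J = 5.57 / 8.704 ≈ 0.63994 (5 s.f.)

0.63994


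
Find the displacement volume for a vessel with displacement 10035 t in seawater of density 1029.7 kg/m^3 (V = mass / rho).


Formula: V = mass / rho
Step 1 — convert tonnes to kg: 10035 t * 1000 = 10035000 kg
Step 2 — V = 10035000 / 1029.7 ≈ 9745.6 m^3 (5 s.f.)

9745.6 m^3


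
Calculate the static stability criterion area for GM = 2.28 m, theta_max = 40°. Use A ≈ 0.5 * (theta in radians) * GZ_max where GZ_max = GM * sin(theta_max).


Formula: GZ_max = GM * sin(theta); Area = 0.5 * theta_rad * GZ_max
Step 1 — GZ_max = 2.28 * sin(40°) = 2.28 * 0.642788 = 1.465557 m
Step 2 — theta_rad = 40 * pi/180 = 0.698132 rad
Step 3 — Area = 0.5 * 0.698132 * 1.465557 ≈ 0.51158 m·rad (5 s.f.)

0.51158 m·rad


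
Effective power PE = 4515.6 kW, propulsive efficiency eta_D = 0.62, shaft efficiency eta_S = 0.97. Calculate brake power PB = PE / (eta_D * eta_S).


Formula: PB = PE / (eta_D * eta_S)
Step 1 — combined efficiency = eta_D * eta_S = 0.62 * 0.97 = 0.6014
Step 2 — PB = 4515.6 / 0.6014 ≈ 7508.5 kW (5 s.f.)

7508.5 kW


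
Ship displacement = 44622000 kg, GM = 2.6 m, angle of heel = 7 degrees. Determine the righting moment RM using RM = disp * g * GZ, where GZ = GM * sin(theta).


Formula: GZ = GM * sin(theta); RM = disp * g * GZ
Step 1 — GZ = 2.6 * sin(7°) = 2.6 * 0.121869 = 0.316859 m
Step 2 — RM = 44622000 * 9.81 * 0.316859 ≈ 138700000 N·m (5 s.f.)

138700000 N·m


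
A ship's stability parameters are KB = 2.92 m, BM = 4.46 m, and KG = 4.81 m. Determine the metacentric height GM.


Formula: GM = KB + BM - KG
Step 1 — KM = KB + BM = 2.92 + 4.46 = 7.38 m
Step 2 — GM = KM - KG = 7.38 - 4.81 = 2.57 m

2.57 m


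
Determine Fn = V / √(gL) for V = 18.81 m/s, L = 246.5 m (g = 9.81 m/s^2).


Formula: Fn = V / sqrt(g * L)
Step 1 — g * L = 9.81 * 246.5 = 2418.165
Step 2 — sqrt(g * L) = sqrt(2418.165) = 49.174841
Step 3 — Fn = 18.81 / 49.174841 ≈ 0.38251 (5 s.f.)

0.38251


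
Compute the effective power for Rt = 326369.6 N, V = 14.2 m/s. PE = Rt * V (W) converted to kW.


Formula: PE = Rt * V / 1000 (kW)
Step 1 — PE (W) = 326369.6 * 14.2 = 4634448.32 W
Step 2 — PE (kW) = 4634448.32 / 1000 ≈ 4634.4 kW (5 s.f.)

4634.4 kW


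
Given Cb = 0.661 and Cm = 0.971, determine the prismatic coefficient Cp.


Formula: Cp = Cb / Cm
Substituting: Cp = 0.661 / 0.971
Result: Cp ≈ 0.68074 (5 s.f.)

0.68074


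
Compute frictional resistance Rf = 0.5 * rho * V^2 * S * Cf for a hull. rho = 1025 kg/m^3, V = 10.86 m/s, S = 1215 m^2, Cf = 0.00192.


Formula: Rf = 0.5 * rho * V^2 * S * Cf
Step 1 — V^2 = 10.86^2 = 117.9396
Step 2 — 0.5 * rho * V^2 = 0.5 * 1025 * 117.9396 = 60444.045
Step 3 — Rf = 60444.045 * 1215 * 0.00192 ≈ 141000 N (5 s.f.)

141000 N


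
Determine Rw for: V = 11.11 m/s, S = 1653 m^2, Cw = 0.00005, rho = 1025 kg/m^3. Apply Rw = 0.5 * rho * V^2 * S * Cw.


Formula: Rw = 0.5 * rho * V^2 * S * Cw
Step 1 — V^2 = 11.11^2 = 123.4321
Step 2 — 0.5 * rho * V^2 = 0.5 * 1025 * 123.4321 = 63258.95125
Step 3 — Rw = 63258.95125 * 1653 * 0.00005 ≈ 5228.4 N (5 s.f.)

5228.4 N


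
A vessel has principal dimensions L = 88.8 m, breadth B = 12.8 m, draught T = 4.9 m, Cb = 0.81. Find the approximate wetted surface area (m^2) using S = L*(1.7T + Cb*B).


Formula: S = 1.7*L*T + V/T with V = Cb*L*B*T, i.e. S = L * (1.7*T + Cb*B)
Step 1 — 1.7*T = 1.7 * 4.9 = 8.33 m
Step 2 — Cb*B = 0.81 * 12.8 = 10.368 m
Step 3 — 1.7*T + Cb*B = 8.33 + 10.368 = 18.698 m
Step 4 — S = 88.8 * 18.698 ≈ 1660.4 m^2 (5 s.f.)

1660.4 m^2


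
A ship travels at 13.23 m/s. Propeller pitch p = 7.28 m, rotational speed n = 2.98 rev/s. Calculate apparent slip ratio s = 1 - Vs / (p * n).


Formula: s = 1 - Vs / (p * n)
Step 1 — p * n = 7.28 * 2.98 = 21.6944
Step 2 — Vs / (p*n) = 13.23 / 21.6944 = 0.609835 (6 d.p.)
Step 3 — s = 1 - 0.609835 = 0.390165

0.390165


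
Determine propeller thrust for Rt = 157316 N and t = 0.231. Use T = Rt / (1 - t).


Formula: T = Rt / (1 - t)
Step 1 — (1 - t) = 1 - 0.231 = 0.769
Step 2 — T = 157316 / 0.769 ≈ 204570 N (5 s.f.)

204570 N


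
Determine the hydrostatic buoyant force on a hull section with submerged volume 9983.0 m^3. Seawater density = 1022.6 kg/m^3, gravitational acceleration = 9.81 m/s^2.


Formula: Fb = rho * g * V
Substituting: Fb = 1022.6 * 9.81 * 9983.0
Intermediate: 1022.6 * 9.81 = 10031.706
Result: Fb = 10031.706 * 9983.0 ≈ 100150000 N (5 s.f.)

100150000 N


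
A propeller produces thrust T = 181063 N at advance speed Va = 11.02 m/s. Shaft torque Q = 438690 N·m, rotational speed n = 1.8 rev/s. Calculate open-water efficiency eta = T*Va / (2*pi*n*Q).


Formula: eta = T * Va / (2 * pi * n * Q)
Step 1 — numerator = T * Va = 181063 * 11.02 = 1995314.26
Step 2 — 2 * pi * n = 2 * pi * 1.8 = 11.309734
Step 3 — denominator = 11.309734 * 438690 = 4961467.21
Step 4 — eta = 1995314.26 / 4961467.21 ≈ 0.40216 (5 s.f.)

0.40216


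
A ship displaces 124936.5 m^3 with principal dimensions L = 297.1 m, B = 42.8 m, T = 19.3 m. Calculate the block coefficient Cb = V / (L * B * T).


Formula: Cb = V / (L * B * T)
Step 1 — L * B * T = 297.1 * 42.8 * 19.3 = 245416.484 m^3
Step 2 — Cb = 124936.5 / 245416.484 ≈ 0.50908 (5 s.f.)

0.50908


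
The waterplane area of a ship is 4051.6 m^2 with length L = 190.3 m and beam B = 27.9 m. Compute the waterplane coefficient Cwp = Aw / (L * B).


Formula: Cwp = Aw / (L * B)
Step 1 — L * B = 190.3 * 27.9 = 5309.37 m^2
Step 2 — Cwp = 4051.6 / 5309.37 ≈ 0.76310 (5 s.f.)

0.76310


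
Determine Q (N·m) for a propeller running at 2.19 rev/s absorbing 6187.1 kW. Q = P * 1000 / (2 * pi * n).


Formula: Q = P_W / (2 * pi * n)
Step 1 — P_W = 6187.1 kW * 1000 = 6187100.0 W
Step 2 — 2 * pi * n = 2 * pi * 2.19 = 13.760176
Step 3 — Q = 6187100.0 / 13.760176 ≈ 449640 N·m (5 s.f.)

449640 N·m


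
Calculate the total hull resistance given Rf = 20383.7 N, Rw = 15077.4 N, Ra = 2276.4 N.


Formula: Rt = Rf + Rw + Ra
Substituting: Rt = 20383.7 + 15077.4 + 2276.4
Result: Rt = 37737.5 N

37737.5 N


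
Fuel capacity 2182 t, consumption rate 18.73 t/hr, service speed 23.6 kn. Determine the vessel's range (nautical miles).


Formula: endurance = fuel / rate; range = endurance * speed
Step 1 — endurance = 2182 / 18.73 = 116.4976 hours
Step 2 — range = 116.4976 * 23.6 ≈ 2749.3 nautical miles (5 s.f.)

2749.3 NM


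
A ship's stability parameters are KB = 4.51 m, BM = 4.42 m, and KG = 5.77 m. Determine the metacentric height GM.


Formula: GM = KB + BM - KG
Step 1 — KM = KB + BM = 4.51 + 4.42 = 8.93 m
Step 2 — GM = KM - KG = 8.93 - 5.77 = 3.16 m

3.16 m


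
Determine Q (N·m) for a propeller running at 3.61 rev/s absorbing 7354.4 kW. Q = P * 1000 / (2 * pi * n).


Formula: Q = P_W / (2 * pi * n)
Step 1 — P_W = 7354.4 kW * 1000 = 7354400.0 W
Step 2 — 2 * pi * n = 2 * pi * 3.61 = 22.682299
Step 3 — Q = 7354400.0 / 22.682299 ≈ 324240 N·m (5 s.f.)

324240 N·m


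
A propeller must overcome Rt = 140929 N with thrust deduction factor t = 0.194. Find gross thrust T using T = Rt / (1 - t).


Formula: T = Rt / (1 - t)
Step 1 — (1 - t) = 1 - 0.194 = 0.806
Step 2 — T = 140929 / 0.806 ≈ 174850 N (5 s.f.)

174850 N


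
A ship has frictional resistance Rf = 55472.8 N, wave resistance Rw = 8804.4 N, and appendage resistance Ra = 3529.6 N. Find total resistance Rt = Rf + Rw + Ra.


Formula: Rt = Rf + Rw + Ra
Substituting: Rt = 55472.8 + 8804.4 + 3529.6
Result: Rt = 67806.8 N

67806.8 N


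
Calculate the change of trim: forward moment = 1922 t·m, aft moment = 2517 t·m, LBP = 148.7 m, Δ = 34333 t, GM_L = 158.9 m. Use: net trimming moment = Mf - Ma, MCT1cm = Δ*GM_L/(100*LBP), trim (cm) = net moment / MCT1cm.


Formula: net trimming moment = Mf - Ma; MCT1cm = Δ*GM_L/(100*LBP); trim = net moment / MCT1cm
Step 1 — net trimming moment = 1922 - 2517 = -595 t·m
Step 2 — MCT1cm = 34333 * 158.9 / (100 * 148.7) = 366.8805 t·m/cm
Step 3 — trim = -595 / 366.8805 ≈ -1.6218 cm (5 s.f.)

-1.6218 cm


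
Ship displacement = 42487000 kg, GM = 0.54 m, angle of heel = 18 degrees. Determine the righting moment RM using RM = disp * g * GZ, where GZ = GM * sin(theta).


Formula: GZ = GM * sin(theta); RM = disp * g * GZ
Step 1 — GZ = 0.54 * sin(18°) = 0.54 * 0.309017 = 0.166869 m
Step 2 — RM = 42487000 * 9.81 * 0.166869 ≈ 69551000 N·m (5 s.f.)

69551000 N·m


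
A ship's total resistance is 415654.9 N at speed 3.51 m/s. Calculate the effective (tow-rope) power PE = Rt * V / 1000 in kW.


Formula: PE = Rt * V / 1000 (kW)
Step 1 — PE (W) = 415654.9 * 3.51 = 1458948.699 W
Step 2 — PE (kW) = 1458948.699 / 1000 ≈ 1458.9 kW (5 s.f.)

1458.9 kW


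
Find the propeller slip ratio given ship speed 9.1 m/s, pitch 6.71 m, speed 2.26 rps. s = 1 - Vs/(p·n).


Formula: s = 1 - Vs / (p * n)
Step 1 — p * n = 6.71 * 2.26 = 15.1646
Step 2 — Vs / (p*n) = 9.1 / 15.1646 = 0.600082 (6 d.p.)
Step 3 — s = 1 - 0.600082 = 0.399918

0.399918


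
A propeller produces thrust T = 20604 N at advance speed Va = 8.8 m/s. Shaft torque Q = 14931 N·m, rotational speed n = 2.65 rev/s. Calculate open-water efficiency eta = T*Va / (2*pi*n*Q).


Formula: eta = T * Va / (2 * pi * n * Q)
Step 1 — numerator = T * Va = 20604 * 8.8 = 181315.2
Step 2 — 2 * pi * n = 2 * pi * 2.65 = 16.650441
Step 3 — denominator = 16.650441 * 14931 = 248607.73
Step 4 — eta = 181315.2 / 248607.73 ≈ 0.72932 (5 s.f.)

0.72932


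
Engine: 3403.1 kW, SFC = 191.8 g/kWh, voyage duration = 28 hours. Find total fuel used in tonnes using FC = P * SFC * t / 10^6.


Formula: FC (tonnes) = P * SFC * t / 1,000,000
Step 1 — P * SFC * t = 3403.1 * 191.8 * 28 = 18276008.24 g
Step 2 — FC (tonnes) = 18276008.24 / 1,000,000 ≈ 18.276 tonnes (5 s.f.)

18.276 tonnes


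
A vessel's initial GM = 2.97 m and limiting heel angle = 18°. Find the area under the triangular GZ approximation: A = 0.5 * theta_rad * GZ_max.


Formula: GZ_max = GM * sin(theta); Area = 0.5 * theta_rad * GZ_max
Step 1 — GZ_max = 2.97 * sin(18°) = 2.97 * 0.309017 = 0.91778 m
Step 2 — theta_rad = 18 * pi/180 = 0.314159 rad
Step 3 — Area = 0.5 * 0.314159 * 0.91778 ≈ 0.14416 m·rad (5 s.f.)

0.14416 m·rad
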